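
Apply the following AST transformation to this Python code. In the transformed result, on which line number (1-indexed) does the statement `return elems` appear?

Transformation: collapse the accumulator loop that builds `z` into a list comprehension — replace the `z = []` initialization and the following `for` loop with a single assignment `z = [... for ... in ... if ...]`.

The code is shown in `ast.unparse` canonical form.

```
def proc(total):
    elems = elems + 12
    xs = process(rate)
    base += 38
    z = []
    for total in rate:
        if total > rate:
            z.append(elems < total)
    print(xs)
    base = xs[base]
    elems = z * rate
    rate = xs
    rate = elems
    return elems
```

11

Transformed code:
def proc(total):
    elems = elems + 12
    xs = process(rate)
    base += 38
    z = [elems < total for total in rate if total > rate]
    print(xs)
    base = xs[base]
    elems = z * rate
    rate = xs
    rate = elems
    return elems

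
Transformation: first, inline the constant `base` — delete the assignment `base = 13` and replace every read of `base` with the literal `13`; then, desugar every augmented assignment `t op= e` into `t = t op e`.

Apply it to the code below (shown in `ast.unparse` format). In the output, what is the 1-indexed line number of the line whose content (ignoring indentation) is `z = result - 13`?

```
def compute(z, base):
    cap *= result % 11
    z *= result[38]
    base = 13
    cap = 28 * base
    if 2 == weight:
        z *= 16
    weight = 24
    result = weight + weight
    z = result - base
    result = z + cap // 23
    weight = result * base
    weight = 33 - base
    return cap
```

Transformed code:
def compute(z, base):
    cap = cap * (result % 11)
    z = z * result[38]
    cap = 28 * 13
    if 2 == weight:
        z = z * 16
    weight = 24
    result = weight + weight
    z = result - 13
    result = z + cap // 23
    weight = result * 13
    weight = 33 - 13
    return cap

9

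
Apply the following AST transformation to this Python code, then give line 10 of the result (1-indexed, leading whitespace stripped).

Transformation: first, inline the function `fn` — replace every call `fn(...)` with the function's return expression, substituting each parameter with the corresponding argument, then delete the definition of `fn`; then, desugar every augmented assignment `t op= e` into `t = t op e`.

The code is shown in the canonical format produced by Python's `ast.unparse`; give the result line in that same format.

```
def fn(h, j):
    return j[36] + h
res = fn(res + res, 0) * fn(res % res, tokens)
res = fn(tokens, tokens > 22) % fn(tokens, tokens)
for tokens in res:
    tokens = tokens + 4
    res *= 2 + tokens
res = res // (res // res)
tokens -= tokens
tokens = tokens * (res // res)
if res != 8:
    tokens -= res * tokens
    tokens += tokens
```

tokens = tokens - res * tokens

Transformed code:
res = (0[36] + (res + res)) * (tokens[36] + res % res)
res = ((tokens > 22)[36] + tokens) % (tokens[36] + tokens)
for tokens in res:
    tokens = tokens + 4
    res = res * (2 + tokens)
res = res // (res // res)
tokens = tokens - tokens
tokens = tokens * (res // res)
if res != 8:
    tokens = tokens - res * tokens
    tokens = tokens + tokens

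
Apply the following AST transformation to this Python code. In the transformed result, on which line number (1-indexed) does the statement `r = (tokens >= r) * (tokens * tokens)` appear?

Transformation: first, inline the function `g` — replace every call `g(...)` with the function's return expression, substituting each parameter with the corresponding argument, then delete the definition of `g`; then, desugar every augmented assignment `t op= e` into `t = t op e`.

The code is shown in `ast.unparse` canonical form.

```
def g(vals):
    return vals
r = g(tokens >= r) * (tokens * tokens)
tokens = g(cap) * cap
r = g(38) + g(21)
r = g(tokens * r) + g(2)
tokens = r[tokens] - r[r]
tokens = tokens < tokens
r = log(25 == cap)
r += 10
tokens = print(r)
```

1

Transformed code:
r = (tokens >= r) * (tokens * tokens)
tokens = cap * cap
r = 38 + 21
r = tokens * r + 2
tokens = r[tokens] - r[r]
tokens = tokens < tokens
r = log(25 == cap)
r = r + 10
tokens = print(r)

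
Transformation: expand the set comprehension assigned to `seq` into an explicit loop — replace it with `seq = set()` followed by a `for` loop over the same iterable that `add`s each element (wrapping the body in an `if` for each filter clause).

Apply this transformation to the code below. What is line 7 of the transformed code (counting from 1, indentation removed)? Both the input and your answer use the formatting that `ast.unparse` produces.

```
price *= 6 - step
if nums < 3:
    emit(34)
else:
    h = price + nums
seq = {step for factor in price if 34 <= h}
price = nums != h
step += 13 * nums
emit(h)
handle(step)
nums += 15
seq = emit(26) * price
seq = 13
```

for factor in price:

Transformed code:
price *= 6 - step
if nums < 3:
    emit(34)
else:
    h = price + nums
seq = set()
for factor in price:
    if 34 <= h:
        seq.add(step)
price = nums != h
step += 13 * nums
emit(h)
handle(step)
nums += 15
seq = emit(26) * price
seq = 13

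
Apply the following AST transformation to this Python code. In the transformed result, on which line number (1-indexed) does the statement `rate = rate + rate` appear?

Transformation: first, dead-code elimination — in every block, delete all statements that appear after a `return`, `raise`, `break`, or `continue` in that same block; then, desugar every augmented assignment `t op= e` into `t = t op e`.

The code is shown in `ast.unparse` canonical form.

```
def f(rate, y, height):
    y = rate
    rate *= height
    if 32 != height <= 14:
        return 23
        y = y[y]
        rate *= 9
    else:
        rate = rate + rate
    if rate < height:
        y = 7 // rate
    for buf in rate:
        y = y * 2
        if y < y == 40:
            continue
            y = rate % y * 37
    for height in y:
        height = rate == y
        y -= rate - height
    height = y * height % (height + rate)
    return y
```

Transformed code:
def f(rate, y, height):
    y = rate
    rate = rate * height
    if 32 != height <= 14:
        return 23
    else:
        rate = rate + rate
    if rate < height:
        y = 7 // rate
    for buf in rate:
        y = y * 2
        if y < y == 40:
            continue
    for height in y:
        height = rate == y
        y = y - (rate - height)
    height = y * height % (height + rate)
    return y

7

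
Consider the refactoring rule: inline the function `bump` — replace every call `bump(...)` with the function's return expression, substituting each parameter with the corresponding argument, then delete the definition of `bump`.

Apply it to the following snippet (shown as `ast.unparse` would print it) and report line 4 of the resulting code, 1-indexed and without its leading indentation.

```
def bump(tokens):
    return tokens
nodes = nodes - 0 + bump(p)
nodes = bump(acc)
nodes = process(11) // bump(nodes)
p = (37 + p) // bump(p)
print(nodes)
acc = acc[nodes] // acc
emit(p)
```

Transformed code:
nodes = nodes - 0 + p
nodes = acc
nodes = process(11) // nodes
p = (37 + p) // p
print(nodes)
acc = acc[nodes] // acc
emit(p)

p = (37 + p) // p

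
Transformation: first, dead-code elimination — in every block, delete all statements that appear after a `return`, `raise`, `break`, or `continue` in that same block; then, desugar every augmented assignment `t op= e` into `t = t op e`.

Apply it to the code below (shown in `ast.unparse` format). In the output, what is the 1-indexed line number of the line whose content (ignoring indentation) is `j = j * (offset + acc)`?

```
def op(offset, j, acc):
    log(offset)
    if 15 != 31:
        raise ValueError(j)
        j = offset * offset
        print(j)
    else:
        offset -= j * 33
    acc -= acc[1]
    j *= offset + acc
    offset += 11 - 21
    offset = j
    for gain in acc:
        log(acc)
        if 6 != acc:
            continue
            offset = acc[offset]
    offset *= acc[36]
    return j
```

8

Transformed code:
def op(offset, j, acc):
    log(offset)
    if 15 != 31:
        raise ValueError(j)
    else:
        offset = offset - j * 33
    acc = acc - acc[1]
    j = j * (offset + acc)
    offset = offset + (11 - 21)
    offset = j
    for gain in acc:
        log(acc)
        if 6 != acc:
            continue
    offset = offset * acc[36]
    return j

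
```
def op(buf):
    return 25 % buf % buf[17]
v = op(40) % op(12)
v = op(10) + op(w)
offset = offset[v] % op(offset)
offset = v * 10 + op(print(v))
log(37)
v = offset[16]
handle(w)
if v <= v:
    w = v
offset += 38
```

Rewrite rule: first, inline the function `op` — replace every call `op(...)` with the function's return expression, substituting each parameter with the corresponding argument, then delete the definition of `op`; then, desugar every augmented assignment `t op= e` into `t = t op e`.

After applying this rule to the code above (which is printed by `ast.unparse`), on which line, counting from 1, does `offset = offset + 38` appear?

Transformed code:
v = 25 % 40 % 40[17] % (25 % 12 % 12[17])
v = 25 % 10 % 10[17] + 25 % w % w[17]
offset = offset[v] % (25 % offset % offset[17])
offset = v * 10 + 25 % print(v) % print(v)[17]
log(37)
v = offset[16]
handle(w)
if v <= v:
    w = v
offset = offset + 38

10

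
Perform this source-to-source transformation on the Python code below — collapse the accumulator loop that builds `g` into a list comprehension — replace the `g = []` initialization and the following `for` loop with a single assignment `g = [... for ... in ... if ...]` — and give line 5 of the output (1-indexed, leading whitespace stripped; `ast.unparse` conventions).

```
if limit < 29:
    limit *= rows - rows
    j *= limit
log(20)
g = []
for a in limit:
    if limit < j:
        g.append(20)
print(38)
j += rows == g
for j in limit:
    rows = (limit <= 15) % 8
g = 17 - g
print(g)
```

g = [20 for a in limit if limit < j]

Transformed code:
if limit < 29:
    limit *= rows - rows
    j *= limit
log(20)
g = [20 for a in limit if limit < j]
print(38)
j += rows == g
for j in limit:
    rows = (limit <= 15) % 8
g = 17 - g
print(g)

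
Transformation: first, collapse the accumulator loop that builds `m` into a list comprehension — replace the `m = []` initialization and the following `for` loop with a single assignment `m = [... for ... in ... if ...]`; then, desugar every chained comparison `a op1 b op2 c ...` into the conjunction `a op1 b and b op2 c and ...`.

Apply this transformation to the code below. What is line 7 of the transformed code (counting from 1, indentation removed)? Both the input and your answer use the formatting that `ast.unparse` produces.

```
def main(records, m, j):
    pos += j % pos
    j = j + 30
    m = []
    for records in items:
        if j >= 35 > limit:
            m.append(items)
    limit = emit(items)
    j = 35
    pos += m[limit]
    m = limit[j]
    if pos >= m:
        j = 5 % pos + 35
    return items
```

Transformed code:
def main(records, m, j):
    pos += j % pos
    j = j + 30
    m = [items for records in items if j >= 35 and 35 > limit]
    limit = emit(items)
    j = 35
    pos += m[limit]
    m = limit[j]
    if pos >= m:
        j = 5 % pos + 35
    return items

pos += m[limit]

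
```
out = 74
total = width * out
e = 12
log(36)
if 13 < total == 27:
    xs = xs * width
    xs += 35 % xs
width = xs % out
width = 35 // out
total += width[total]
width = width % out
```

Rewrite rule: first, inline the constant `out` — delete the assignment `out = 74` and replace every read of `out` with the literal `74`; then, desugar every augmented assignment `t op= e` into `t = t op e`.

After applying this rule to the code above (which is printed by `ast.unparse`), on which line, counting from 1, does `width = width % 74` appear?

Transformed code:
total = width * 74
e = 12
log(36)
if 13 < total == 27:
    xs = xs * width
    xs = xs + 35 % xs
width = xs % 74
width = 35 // 74
total = total + width[total]
width = width % 74

10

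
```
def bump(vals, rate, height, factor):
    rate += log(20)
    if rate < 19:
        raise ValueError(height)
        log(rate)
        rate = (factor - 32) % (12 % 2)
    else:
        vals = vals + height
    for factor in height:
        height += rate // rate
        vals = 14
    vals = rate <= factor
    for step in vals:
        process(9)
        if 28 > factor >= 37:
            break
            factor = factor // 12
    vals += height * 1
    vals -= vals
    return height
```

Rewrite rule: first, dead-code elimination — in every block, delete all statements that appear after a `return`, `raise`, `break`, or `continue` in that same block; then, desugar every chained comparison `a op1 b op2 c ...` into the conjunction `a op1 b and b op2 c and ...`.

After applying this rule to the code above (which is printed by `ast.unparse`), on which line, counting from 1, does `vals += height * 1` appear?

Transformed code:
def bump(vals, rate, height, factor):
    rate += log(20)
    if rate < 19:
        raise ValueError(height)
    else:
        vals = vals + height
    for factor in height:
        height += rate // rate
        vals = 14
    vals = rate <= factor
    for step in vals:
        process(9)
        if 28 > factor and factor >= 37:
            break
    vals += height * 1
    vals -= vals
    return height

15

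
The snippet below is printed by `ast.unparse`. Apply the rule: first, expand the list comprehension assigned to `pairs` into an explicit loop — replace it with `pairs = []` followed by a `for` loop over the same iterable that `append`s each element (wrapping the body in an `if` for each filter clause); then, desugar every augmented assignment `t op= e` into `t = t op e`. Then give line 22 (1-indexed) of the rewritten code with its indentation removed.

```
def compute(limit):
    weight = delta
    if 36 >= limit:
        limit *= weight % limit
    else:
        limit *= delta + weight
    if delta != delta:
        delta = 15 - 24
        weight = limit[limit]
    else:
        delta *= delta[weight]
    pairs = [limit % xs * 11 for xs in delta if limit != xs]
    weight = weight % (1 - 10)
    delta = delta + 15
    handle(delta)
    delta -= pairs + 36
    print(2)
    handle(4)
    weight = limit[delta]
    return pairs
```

weight = limit[delta]

Transformed code:
def compute(limit):
    weight = delta
    if 36 >= limit:
        limit = limit * (weight % limit)
    else:
        limit = limit * (delta + weight)
    if delta != delta:
        delta = 15 - 24
        weight = limit[limit]
    else:
        delta = delta * delta[weight]
    pairs = []
    for xs in delta:
        if limit != xs:
            pairs.append(limit % xs * 11)
    weight = weight % (1 - 10)
    delta = delta + 15
    handle(delta)
    delta = delta - (pairs + 36)
    print(2)
    handle(4)
    weight = limit[delta]
    return pairs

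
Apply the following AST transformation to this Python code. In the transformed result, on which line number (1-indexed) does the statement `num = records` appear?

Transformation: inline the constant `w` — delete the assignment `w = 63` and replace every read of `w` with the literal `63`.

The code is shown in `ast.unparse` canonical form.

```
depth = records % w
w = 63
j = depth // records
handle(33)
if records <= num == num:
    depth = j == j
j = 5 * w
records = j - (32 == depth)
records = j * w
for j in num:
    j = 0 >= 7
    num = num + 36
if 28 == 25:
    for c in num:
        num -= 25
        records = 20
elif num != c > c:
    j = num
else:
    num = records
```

Transformed code:
depth = records % 63
j = depth // records
handle(33)
if records <= num == num:
    depth = j == j
j = 5 * 63
records = j - (32 == depth)
records = j * 63
for j in num:
    j = 0 >= 7
    num = num + 36
if 28 == 25:
    for c in num:
        num -= 25
        records = 20
elif num != c > c:
    j = num
else:
    num = records

19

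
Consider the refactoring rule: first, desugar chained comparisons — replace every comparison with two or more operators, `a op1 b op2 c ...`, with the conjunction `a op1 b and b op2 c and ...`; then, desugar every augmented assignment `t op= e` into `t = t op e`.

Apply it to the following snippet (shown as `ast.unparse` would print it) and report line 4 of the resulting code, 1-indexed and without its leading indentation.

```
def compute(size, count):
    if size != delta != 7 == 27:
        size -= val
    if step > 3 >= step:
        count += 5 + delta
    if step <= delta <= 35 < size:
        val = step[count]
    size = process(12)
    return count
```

if step > 3 and 3 >= step:

Transformed code:
def compute(size, count):
    if size != delta and delta != 7 and (7 == 27):
        size = size - val
    if step > 3 and 3 >= step:
        count = count + (5 + delta)
    if step <= delta and delta <= 35 and (35 < size):
        val = step[count]
    size = process(12)
    return count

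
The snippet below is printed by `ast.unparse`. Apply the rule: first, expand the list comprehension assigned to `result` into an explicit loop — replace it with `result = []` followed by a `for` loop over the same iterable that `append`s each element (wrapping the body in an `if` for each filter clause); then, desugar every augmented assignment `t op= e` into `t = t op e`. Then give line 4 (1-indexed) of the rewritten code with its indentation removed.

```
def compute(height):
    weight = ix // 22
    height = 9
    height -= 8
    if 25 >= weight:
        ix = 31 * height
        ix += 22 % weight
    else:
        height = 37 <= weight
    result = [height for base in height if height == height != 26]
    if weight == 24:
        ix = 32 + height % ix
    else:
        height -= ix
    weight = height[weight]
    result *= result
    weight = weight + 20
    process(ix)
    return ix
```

height = height - 8

Transformed code:
def compute(height):
    weight = ix // 22
    height = 9
    height = height - 8
    if 25 >= weight:
        ix = 31 * height
        ix = ix + 22 % weight
    else:
        height = 37 <= weight
    result = []
    for base in height:
        if height == height != 26:
            result.append(height)
    if weight == 24:
        ix = 32 + height % ix
    else:
        height = height - ix
    weight = height[weight]
    result = result * result
    weight = weight + 20
    process(ix)
    return ix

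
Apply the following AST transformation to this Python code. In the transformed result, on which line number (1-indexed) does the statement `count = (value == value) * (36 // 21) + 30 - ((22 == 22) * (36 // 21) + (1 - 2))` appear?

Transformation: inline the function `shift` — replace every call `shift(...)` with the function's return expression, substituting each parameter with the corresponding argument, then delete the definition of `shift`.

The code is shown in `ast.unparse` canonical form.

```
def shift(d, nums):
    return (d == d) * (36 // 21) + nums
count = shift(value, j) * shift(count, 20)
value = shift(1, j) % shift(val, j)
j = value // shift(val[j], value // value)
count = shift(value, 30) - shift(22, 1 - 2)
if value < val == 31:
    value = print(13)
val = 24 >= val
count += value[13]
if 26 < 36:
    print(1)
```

Transformed code:
count = ((value == value) * (36 // 21) + j) * ((count == count) * (36 // 21) + 20)
value = ((1 == 1) * (36 // 21) + j) % ((val == val) * (36 // 21) + j)
j = value // ((val[j] == val[j]) * (36 // 21) + value // value)
count = (value == value) * (36 // 21) + 30 - ((22 == 22) * (36 // 21) + (1 - 2))
if value < val == 31:
    value = print(13)
val = 24 >= val
count += value[13]
if 26 < 36:
    print(1)

4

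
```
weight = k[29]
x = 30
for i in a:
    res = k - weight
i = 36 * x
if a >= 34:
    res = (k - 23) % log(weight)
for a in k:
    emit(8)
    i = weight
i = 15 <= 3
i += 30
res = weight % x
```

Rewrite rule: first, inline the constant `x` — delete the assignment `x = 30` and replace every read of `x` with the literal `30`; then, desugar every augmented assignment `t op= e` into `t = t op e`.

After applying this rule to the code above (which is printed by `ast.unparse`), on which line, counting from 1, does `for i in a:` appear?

2

Transformed code:
weight = k[29]
for i in a:
    res = k - weight
i = 36 * 30
if a >= 34:
    res = (k - 23) % log(weight)
for a in k:
    emit(8)
    i = weight
i = 15 <= 3
i = i + 30
res = weight % 30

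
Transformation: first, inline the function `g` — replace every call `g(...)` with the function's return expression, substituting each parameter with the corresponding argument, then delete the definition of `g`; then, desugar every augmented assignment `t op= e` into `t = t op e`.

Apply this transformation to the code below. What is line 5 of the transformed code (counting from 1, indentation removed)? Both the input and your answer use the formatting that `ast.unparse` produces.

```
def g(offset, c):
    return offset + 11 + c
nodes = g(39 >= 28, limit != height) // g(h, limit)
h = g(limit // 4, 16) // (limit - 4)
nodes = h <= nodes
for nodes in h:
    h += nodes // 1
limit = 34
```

Transformed code:
nodes = ((39 >= 28) + 11 + (limit != height)) // (h + 11 + limit)
h = (limit // 4 + 11 + 16) // (limit - 4)
nodes = h <= nodes
for nodes in h:
    h = h + nodes // 1
limit = 34

h = h + nodes // 1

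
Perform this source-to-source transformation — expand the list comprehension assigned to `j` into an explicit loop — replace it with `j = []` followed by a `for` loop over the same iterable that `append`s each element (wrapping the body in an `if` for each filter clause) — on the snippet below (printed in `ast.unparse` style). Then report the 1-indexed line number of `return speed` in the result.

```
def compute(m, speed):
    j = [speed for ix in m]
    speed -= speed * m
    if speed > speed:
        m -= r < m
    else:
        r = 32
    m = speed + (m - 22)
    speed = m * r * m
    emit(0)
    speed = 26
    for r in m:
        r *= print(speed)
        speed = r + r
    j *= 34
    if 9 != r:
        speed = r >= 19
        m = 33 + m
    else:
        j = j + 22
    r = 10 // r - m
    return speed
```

24

Transformed code:
def compute(m, speed):
    j = []
    for ix in m:
        j.append(speed)
    speed -= speed * m
    if speed > speed:
        m -= r < m
    else:
        r = 32
    m = speed + (m - 22)
    speed = m * r * m
    emit(0)
    speed = 26
    for r in m:
        r *= print(speed)
        speed = r + r
    j *= 34
    if 9 != r:
        speed = r >= 19
        m = 33 + m
    else:
        j = j + 22
    r = 10 // r - m
    return speed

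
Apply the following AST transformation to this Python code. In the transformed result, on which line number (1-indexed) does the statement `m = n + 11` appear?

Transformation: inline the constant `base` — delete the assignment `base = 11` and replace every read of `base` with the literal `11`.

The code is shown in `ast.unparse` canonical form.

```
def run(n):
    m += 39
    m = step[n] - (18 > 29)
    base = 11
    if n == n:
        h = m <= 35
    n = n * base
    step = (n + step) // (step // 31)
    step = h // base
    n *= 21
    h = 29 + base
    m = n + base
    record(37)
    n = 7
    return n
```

11

Transformed code:
def run(n):
    m += 39
    m = step[n] - (18 > 29)
    if n == n:
        h = m <= 35
    n = n * 11
    step = (n + step) // (step // 31)
    step = h // 11
    n *= 21
    h = 29 + 11
    m = n + 11
    record(37)
    n = 7
    return n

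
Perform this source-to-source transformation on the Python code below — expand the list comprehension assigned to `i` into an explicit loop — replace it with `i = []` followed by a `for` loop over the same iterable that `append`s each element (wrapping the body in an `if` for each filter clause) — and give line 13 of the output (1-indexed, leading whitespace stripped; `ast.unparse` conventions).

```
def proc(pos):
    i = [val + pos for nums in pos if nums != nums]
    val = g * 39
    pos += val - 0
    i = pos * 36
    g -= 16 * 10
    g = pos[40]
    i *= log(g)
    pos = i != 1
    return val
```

return val

Transformed code:
def proc(pos):
    i = []
    for nums in pos:
        if nums != nums:
            i.append(val + pos)
    val = g * 39
    pos += val - 0
    i = pos * 36
    g -= 16 * 10
    g = pos[40]
    i *= log(g)
    pos = i != 1
    return val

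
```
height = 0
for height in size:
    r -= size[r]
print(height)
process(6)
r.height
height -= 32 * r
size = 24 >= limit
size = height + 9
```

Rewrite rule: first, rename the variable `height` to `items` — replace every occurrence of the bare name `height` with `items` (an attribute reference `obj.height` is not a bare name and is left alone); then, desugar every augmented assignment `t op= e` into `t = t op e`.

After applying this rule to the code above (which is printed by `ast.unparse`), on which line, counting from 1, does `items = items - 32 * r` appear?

Transformed code:
items = 0
for items in size:
    r = r - size[r]
print(items)
process(6)
r.height
items = items - 32 * r
size = 24 >= limit
size = items + 9

7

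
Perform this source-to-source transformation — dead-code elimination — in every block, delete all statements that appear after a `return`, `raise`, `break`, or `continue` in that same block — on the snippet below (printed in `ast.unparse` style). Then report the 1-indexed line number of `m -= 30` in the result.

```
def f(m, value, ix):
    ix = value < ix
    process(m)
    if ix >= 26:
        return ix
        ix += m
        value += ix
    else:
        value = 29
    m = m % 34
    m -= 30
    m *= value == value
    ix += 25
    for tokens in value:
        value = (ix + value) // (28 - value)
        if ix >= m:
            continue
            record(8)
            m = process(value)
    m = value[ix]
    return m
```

Transformed code:
def f(m, value, ix):
    ix = value < ix
    process(m)
    if ix >= 26:
        return ix
    else:
        value = 29
    m = m % 34
    m -= 30
    m *= value == value
    ix += 25
    for tokens in value:
        value = (ix + value) // (28 - value)
        if ix >= m:
            continue
    m = value[ix]
    return m

9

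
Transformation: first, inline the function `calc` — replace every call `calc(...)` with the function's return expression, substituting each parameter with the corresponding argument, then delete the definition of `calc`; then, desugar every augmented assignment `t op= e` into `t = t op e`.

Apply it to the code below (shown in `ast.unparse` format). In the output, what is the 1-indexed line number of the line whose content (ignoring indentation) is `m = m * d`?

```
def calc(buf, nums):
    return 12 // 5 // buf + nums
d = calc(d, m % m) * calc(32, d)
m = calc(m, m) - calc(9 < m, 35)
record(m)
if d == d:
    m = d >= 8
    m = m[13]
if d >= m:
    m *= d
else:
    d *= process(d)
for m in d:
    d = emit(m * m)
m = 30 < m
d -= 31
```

8

Transformed code:
d = (12 // 5 // d + m % m) * (12 // 5 // 32 + d)
m = 12 // 5 // m + m - (12 // 5 // (9 < m) + 35)
record(m)
if d == d:
    m = d >= 8
    m = m[13]
if d >= m:
    m = m * d
else:
    d = d * process(d)
for m in d:
    d = emit(m * m)
m = 30 < m
d = d - 31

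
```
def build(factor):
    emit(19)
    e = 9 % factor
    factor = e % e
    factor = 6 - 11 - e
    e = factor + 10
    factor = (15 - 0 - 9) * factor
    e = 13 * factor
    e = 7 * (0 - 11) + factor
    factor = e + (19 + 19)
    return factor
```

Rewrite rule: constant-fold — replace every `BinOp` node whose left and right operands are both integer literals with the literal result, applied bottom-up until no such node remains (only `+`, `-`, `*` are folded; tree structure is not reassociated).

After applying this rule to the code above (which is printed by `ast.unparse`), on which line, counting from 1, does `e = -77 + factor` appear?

9

Transformed code:
def build(factor):
    emit(19)
    e = 9 % factor
    factor = e % e
    factor = -5 - e
    e = factor + 10
    factor = 6 * factor
    e = 13 * factor
    e = -77 + factor
    factor = e + 38
    return factor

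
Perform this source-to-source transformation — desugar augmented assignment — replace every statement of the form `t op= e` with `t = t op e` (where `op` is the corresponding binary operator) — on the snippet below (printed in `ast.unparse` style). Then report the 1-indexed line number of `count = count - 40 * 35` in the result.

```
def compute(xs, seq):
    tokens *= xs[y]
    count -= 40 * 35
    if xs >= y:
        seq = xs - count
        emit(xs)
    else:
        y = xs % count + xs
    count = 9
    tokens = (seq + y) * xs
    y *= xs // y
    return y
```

Transformed code:
def compute(xs, seq):
    tokens = tokens * xs[y]
    count = count - 40 * 35
    if xs >= y:
        seq = xs - count
        emit(xs)
    else:
        y = xs % count + xs
    count = 9
    tokens = (seq + y) * xs
    y = y * (xs // y)
    return y

3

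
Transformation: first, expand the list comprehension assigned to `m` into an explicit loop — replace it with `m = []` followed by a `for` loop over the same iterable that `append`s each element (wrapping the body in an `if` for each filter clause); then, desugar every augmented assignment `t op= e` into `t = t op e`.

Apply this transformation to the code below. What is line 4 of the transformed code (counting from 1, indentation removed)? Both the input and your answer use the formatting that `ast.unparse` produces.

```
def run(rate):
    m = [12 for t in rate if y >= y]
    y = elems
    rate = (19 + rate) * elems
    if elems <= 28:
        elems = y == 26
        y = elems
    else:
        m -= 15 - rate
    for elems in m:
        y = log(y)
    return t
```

if y >= y:

Transformed code:
def run(rate):
    m = []
    for t in rate:
        if y >= y:
            m.append(12)
    y = elems
    rate = (19 + rate) * elems
    if elems <= 28:
        elems = y == 26
        y = elems
    else:
        m = m - (15 - rate)
    for elems in m:
        y = log(y)
    return t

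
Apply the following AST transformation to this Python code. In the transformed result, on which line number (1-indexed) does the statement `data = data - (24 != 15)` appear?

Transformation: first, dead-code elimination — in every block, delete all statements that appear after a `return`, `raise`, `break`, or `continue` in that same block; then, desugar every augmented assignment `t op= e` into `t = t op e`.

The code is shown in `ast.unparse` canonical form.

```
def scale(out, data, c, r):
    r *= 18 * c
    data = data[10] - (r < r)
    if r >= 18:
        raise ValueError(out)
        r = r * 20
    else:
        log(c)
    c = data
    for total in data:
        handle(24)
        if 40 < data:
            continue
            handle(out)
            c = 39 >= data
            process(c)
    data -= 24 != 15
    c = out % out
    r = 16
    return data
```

13

Transformed code:
def scale(out, data, c, r):
    r = r * (18 * c)
    data = data[10] - (r < r)
    if r >= 18:
        raise ValueError(out)
    else:
        log(c)
    c = data
    for total in data:
        handle(24)
        if 40 < data:
            continue
    data = data - (24 != 15)
    c = out % out
    r = 16
    return data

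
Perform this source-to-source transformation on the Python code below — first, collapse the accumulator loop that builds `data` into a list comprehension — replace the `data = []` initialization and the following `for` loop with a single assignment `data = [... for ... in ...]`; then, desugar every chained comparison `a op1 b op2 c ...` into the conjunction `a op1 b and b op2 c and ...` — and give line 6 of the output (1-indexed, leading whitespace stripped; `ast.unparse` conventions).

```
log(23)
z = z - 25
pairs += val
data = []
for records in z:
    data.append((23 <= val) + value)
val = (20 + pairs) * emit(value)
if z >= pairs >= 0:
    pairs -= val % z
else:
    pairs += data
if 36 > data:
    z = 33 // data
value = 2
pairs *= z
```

Transformed code:
log(23)
z = z - 25
pairs += val
data = [(23 <= val) + value for records in z]
val = (20 + pairs) * emit(value)
if z >= pairs and pairs >= 0:
    pairs -= val % z
else:
    pairs += data
if 36 > data:
    z = 33 // data
value = 2
pairs *= z

if z >= pairs and pairs >= 0:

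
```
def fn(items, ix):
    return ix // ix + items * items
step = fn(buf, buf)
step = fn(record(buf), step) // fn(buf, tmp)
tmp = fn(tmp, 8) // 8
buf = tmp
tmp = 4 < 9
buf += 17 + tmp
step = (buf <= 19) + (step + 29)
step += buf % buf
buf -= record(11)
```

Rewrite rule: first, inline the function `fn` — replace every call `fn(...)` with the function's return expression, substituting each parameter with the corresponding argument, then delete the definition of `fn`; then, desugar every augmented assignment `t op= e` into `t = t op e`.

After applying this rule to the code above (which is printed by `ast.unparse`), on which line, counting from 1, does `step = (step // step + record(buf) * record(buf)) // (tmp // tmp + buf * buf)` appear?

Transformed code:
step = buf // buf + buf * buf
step = (step // step + record(buf) * record(buf)) // (tmp // tmp + buf * buf)
tmp = (8 // 8 + tmp * tmp) // 8
buf = tmp
tmp = 4 < 9
buf = buf + (17 + tmp)
step = (buf <= 19) + (step + 29)
step = step + buf % buf
buf = buf - record(11)

2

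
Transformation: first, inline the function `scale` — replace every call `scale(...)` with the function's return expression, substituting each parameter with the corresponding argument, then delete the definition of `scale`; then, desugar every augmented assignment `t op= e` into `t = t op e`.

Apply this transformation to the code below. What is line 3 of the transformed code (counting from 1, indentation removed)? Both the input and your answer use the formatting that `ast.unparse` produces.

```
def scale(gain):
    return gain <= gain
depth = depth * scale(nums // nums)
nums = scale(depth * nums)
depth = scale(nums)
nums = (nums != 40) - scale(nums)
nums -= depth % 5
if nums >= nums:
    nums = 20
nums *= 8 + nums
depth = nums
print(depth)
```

depth = nums <= nums

Transformed code:
depth = depth * (nums // nums <= nums // nums)
nums = depth * nums <= depth * nums
depth = nums <= nums
nums = (nums != 40) - (nums <= nums)
nums = nums - depth % 5
if nums >= nums:
    nums = 20
nums = nums * (8 + nums)
depth = nums
print(depth)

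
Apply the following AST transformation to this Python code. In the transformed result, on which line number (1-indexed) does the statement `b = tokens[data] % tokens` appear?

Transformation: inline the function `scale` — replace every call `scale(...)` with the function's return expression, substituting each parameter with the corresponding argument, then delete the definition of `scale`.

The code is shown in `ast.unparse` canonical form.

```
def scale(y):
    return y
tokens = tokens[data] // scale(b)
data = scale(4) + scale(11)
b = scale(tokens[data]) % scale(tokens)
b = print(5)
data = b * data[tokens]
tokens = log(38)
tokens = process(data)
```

Transformed code:
tokens = tokens[data] // b
data = 4 + 11
b = tokens[data] % tokens
b = print(5)
data = b * data[tokens]
tokens = log(38)
tokens = process(data)

3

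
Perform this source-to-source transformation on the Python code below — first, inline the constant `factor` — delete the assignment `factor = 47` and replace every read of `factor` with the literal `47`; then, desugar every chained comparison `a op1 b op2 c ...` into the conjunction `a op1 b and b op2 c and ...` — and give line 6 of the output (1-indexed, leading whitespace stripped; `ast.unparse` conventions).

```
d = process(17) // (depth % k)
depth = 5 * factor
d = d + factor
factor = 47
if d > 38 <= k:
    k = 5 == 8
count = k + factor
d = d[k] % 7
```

count = k + 47

Transformed code:
d = process(17) // (depth % k)
depth = 5 * 47
d = d + 47
if d > 38 and 38 <= k:
    k = 5 == 8
count = k + 47
d = d[k] % 7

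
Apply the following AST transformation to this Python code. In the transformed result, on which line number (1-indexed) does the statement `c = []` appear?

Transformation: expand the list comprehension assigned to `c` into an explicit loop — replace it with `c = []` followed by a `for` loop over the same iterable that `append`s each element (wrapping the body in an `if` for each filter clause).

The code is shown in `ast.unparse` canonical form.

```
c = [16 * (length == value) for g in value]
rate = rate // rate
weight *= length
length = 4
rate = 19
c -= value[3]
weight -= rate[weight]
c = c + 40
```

1

Transformed code:
c = []
for g in value:
    c.append(16 * (length == value))
rate = rate // rate
weight *= length
length = 4
rate = 19
c -= value[3]
weight -= rate[weight]
c = c + 40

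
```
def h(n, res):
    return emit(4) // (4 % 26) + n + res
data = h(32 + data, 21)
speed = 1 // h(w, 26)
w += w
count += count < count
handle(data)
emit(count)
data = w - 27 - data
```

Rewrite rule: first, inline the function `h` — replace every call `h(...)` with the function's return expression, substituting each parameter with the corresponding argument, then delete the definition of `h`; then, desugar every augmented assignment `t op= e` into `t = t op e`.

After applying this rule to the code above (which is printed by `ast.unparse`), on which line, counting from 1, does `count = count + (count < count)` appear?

Transformed code:
data = emit(4) // (4 % 26) + (32 + data) + 21
speed = 1 // (emit(4) // (4 % 26) + w + 26)
w = w + w
count = count + (count < count)
handle(data)
emit(count)
data = w - 27 - data

4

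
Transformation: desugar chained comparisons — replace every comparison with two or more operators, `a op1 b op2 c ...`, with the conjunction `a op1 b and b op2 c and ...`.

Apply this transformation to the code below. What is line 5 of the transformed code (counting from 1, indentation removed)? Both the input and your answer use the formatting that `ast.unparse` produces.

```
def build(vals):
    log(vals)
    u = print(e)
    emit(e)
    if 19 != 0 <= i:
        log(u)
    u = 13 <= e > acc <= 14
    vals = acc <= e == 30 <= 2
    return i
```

Transformed code:
def build(vals):
    log(vals)
    u = print(e)
    emit(e)
    if 19 != 0 and 0 <= i:
        log(u)
    u = 13 <= e and e > acc and (acc <= 14)
    vals = acc <= e and e == 30 and (30 <= 2)
    return i

if 19 != 0 and 0 <= i:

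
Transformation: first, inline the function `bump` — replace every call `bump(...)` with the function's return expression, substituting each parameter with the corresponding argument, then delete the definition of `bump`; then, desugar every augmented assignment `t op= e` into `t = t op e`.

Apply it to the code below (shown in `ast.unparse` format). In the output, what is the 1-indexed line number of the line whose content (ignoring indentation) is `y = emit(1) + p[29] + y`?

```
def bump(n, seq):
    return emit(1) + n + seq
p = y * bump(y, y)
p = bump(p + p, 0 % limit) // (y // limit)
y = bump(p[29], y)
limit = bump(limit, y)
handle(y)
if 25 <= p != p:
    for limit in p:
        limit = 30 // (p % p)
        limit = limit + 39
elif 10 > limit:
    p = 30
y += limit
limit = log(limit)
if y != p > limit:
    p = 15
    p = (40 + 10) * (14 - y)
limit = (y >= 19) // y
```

Transformed code:
p = y * (emit(1) + y + y)
p = (emit(1) + (p + p) + 0 % limit) // (y // limit)
y = emit(1) + p[29] + y
limit = emit(1) + limit + y
handle(y)
if 25 <= p != p:
    for limit in p:
        limit = 30 // (p % p)
        limit = limit + 39
elif 10 > limit:
    p = 30
y = y + limit
limit = log(limit)
if y != p > limit:
    p = 15
    p = (40 + 10) * (14 - y)
limit = (y >= 19) // y

3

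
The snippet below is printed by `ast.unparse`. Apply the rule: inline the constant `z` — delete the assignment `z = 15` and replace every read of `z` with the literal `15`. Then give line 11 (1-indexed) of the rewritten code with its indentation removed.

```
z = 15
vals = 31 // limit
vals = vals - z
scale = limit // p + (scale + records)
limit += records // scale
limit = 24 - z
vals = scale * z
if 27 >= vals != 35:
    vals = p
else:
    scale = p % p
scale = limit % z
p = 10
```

Transformed code:
vals = 31 // limit
vals = vals - 15
scale = limit // p + (scale + records)
limit += records // scale
limit = 24 - 15
vals = scale * 15
if 27 >= vals != 35:
    vals = p
else:
    scale = p % p
scale = limit % 15
p = 10

scale = limit % 15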